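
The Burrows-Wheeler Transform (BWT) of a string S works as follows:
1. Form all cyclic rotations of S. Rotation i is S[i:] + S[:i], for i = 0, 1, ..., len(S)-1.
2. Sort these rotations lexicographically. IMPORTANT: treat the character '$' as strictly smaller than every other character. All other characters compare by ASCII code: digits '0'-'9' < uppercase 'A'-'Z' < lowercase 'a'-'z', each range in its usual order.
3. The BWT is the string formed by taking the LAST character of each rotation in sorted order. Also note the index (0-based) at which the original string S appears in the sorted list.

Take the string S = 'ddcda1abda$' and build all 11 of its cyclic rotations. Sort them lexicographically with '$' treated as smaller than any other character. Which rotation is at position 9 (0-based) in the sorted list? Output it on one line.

Answer: dcda1abda$d

Derivation:
All 11 rotations (rotation i = S[i:]+S[:i]):
  rot[0] = ddcda1abda$
  rot[1] = dcda1abda$d
  rot[2] = cda1abda$dd
  rot[3] = da1abda$ddc
  rot[4] = a1abda$ddcd
  rot[5] = 1abda$ddcda
  rot[6] = abda$ddcda1
  rot[7] = bda$ddcda1a
  rot[8] = da$ddcda1ab
  rot[9] = a$ddcda1abd
  rot[10] = $ddcda1abda
Sorted (with $ < everything):
  sorted[0] = $ddcda1abda
  sorted[1] = 1abda$ddcda
  sorted[2] = a$ddcda1abd
  sorted[3] = a1abda$ddcd
  sorted[4] = abda$ddcda1
  sorted[5] = bda$ddcda1a
  sorted[6] = cda1abda$dd
  sorted[7] = da$ddcda1ab
  sorted[8] = da1abda$ddc
  sorted[9] = dcda1abda$d
  sorted[10] = ddcda1abda$
sorted[9] = dcda1abda$d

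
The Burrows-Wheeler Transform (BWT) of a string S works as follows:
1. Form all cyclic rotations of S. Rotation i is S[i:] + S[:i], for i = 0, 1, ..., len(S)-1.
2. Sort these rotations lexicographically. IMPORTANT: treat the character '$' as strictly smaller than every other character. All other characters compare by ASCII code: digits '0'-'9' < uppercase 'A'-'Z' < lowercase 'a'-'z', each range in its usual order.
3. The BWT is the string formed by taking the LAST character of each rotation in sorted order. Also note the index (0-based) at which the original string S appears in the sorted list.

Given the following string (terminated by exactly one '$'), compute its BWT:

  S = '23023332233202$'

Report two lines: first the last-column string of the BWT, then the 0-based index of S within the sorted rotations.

Answer: 223033$20233232
6

Derivation:
All 15 rotations (rotation i = S[i:]+S[:i]):
  rot[0] = 23023332233202$
  rot[1] = 3023332233202$2
  rot[2] = 023332233202$23
  rot[3] = 23332233202$230
  rot[4] = 3332233202$2302
  rot[5] = 332233202$23023
  rot[6] = 32233202$230233
  rot[7] = 2233202$2302333
  rot[8] = 233202$23023332
  rot[9] = 33202$230233322
  rot[10] = 3202$2302333223
  rot[11] = 202$23023332233
  rot[12] = 02$230233322332
  rot[13] = 2$2302333223320
  rot[14] = $23023332233202
Sorted (with $ < everything):
  sorted[0] = $23023332233202  (last char: '2')
  sorted[1] = 02$230233322332  (last char: '2')
  sorted[2] = 023332233202$23  (last char: '3')
  sorted[3] = 2$2302333223320  (last char: '0')
  sorted[4] = 202$23023332233  (last char: '3')
  sorted[5] = 2233202$2302333  (last char: '3')
  sorted[6] = 23023332233202$  (last char: '$')
  sorted[7] = 233202$23023332  (last char: '2')
  sorted[8] = 23332233202$230  (last char: '0')
  sorted[9] = 3023332233202$2  (last char: '2')
  sorted[10] = 3202$2302333223  (last char: '3')
  sorted[11] = 32233202$230233  (last char: '3')
  sorted[12] = 33202$230233322  (last char: '2')
  sorted[13] = 332233202$23023  (last char: '3')
  sorted[14] = 3332233202$2302  (last char: '2')
Last column: 223033$20233232
Original string S is at sorted index 6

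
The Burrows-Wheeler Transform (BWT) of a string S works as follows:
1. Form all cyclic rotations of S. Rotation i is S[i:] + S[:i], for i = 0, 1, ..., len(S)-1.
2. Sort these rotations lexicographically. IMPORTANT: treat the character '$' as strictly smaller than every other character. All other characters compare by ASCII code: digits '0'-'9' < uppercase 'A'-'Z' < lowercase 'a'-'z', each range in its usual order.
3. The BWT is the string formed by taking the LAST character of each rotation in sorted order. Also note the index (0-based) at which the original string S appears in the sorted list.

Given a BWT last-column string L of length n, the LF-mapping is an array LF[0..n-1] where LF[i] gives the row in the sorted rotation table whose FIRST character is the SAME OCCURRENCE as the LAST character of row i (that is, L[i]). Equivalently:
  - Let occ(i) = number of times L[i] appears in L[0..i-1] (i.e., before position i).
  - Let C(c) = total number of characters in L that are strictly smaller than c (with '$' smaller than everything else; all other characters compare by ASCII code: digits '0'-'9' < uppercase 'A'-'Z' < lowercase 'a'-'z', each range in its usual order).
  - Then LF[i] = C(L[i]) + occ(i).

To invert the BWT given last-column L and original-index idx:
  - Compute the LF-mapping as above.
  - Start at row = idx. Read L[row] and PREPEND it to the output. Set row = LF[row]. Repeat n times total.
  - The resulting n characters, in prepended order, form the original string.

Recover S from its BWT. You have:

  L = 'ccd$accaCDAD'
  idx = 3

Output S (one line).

LF mapping: 7 8 11 0 5 9 10 6 2 3 1 4
Walk LF starting at row 3, prepending L[row]:
  step 1: row=3, L[3]='$', prepend. Next row=LF[3]=0
  step 2: row=0, L[0]='c', prepend. Next row=LF[0]=7
  step 3: row=7, L[7]='a', prepend. Next row=LF[7]=6
  step 4: row=6, L[6]='c', prepend. Next row=LF[6]=10
  step 5: row=10, L[10]='A', prepend. Next row=LF[10]=1
  step 6: row=1, L[1]='c', prepend. Next row=LF[1]=8
  step 7: row=8, L[8]='C', prepend. Next row=LF[8]=2
  step 8: row=2, L[2]='d', prepend. Next row=LF[2]=11
  step 9: row=11, L[11]='D', prepend. Next row=LF[11]=4
  step 10: row=4, L[4]='a', prepend. Next row=LF[4]=5
  step 11: row=5, L[5]='c', prepend. Next row=LF[5]=9
  step 12: row=9, L[9]='D', prepend. Next row=LF[9]=3
Reversed output: DcaDdCcAcac$

Answer: DcaDdCcAcac$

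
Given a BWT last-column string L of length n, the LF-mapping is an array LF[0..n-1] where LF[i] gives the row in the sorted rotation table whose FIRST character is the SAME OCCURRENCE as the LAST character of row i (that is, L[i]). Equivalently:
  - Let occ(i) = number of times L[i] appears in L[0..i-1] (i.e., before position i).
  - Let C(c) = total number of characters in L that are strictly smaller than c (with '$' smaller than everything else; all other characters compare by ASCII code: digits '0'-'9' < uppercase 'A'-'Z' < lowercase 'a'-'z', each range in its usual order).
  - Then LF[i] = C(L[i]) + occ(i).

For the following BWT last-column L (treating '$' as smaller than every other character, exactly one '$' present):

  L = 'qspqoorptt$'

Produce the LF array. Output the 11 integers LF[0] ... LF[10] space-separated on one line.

Char counts: '$':1, 'o':2, 'p':2, 'q':2, 'r':1, 's':1, 't':2
C (first-col start): C('$')=0, C('o')=1, C('p')=3, C('q')=5, C('r')=7, C('s')=8, C('t')=9
L[0]='q': occ=0, LF[0]=C('q')+0=5+0=5
L[1]='s': occ=0, LF[1]=C('s')+0=8+0=8
L[2]='p': occ=0, LF[2]=C('p')+0=3+0=3
L[3]='q': occ=1, LF[3]=C('q')+1=5+1=6
L[4]='o': occ=0, LF[4]=C('o')+0=1+0=1
L[5]='o': occ=1, LF[5]=C('o')+1=1+1=2
L[6]='r': occ=0, LF[6]=C('r')+0=7+0=7
L[7]='p': occ=1, LF[7]=C('p')+1=3+1=4
L[8]='t': occ=0, LF[8]=C('t')+0=9+0=9
L[9]='t': occ=1, LF[9]=C('t')+1=9+1=10
L[10]='$': occ=0, LF[10]=C('$')+0=0+0=0

Answer: 5 8 3 6 1 2 7 4 9 10 0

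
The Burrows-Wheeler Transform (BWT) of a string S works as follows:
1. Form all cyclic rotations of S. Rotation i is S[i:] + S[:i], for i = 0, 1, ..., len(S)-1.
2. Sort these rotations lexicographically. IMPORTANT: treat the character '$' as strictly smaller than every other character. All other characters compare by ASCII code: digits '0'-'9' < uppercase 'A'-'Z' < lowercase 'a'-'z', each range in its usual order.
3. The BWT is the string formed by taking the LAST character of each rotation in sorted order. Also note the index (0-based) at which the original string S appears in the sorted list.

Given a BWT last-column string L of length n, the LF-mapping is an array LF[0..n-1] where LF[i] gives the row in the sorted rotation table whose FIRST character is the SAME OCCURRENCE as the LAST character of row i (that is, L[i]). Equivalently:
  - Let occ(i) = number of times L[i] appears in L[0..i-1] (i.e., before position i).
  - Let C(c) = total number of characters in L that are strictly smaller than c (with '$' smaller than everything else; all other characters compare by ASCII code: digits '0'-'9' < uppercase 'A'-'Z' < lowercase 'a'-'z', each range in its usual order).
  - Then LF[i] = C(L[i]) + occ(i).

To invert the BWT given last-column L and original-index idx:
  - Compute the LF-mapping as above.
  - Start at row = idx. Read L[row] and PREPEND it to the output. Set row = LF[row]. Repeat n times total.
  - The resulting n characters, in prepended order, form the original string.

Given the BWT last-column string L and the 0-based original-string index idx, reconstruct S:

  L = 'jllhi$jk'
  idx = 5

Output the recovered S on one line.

Answer: klijlhj$

Derivation:
LF mapping: 3 6 7 1 2 0 4 5
Walk LF starting at row 5, prepending L[row]:
  step 1: row=5, L[5]='$', prepend. Next row=LF[5]=0
  step 2: row=0, L[0]='j', prepend. Next row=LF[0]=3
  step 3: row=3, L[3]='h', prepend. Next row=LF[3]=1
  step 4: row=1, L[1]='l', prepend. Next row=LF[1]=6
  step 5: row=6, L[6]='j', prepend. Next row=LF[6]=4
  step 6: row=4, L[4]='i', prepend. Next row=LF[4]=2
  step 7: row=2, L[2]='l', prepend. Next row=LF[2]=7
  step 8: row=7, L[7]='k', prepend. Next row=LF[7]=5
Reversed output: klijlhj$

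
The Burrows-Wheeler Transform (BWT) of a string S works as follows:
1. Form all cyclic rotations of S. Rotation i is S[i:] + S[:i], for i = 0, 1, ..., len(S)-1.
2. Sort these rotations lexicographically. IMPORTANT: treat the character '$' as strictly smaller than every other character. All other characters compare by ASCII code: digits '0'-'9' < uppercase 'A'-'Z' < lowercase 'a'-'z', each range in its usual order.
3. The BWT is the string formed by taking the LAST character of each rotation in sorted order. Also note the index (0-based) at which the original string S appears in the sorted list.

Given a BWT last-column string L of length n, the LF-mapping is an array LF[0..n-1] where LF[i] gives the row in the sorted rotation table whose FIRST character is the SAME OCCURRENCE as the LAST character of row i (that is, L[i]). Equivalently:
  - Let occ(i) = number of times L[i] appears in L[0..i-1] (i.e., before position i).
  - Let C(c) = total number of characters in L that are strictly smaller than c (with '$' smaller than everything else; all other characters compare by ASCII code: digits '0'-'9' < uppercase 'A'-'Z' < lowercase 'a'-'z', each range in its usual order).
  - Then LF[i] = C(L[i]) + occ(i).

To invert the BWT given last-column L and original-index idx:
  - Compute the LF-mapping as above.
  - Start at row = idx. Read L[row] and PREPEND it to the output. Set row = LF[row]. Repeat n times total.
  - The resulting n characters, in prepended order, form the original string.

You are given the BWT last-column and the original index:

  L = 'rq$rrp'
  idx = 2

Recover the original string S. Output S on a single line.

LF mapping: 3 2 0 4 5 1
Walk LF starting at row 2, prepending L[row]:
  step 1: row=2, L[2]='$', prepend. Next row=LF[2]=0
  step 2: row=0, L[0]='r', prepend. Next row=LF[0]=3
  step 3: row=3, L[3]='r', prepend. Next row=LF[3]=4
  step 4: row=4, L[4]='r', prepend. Next row=LF[4]=5
  step 5: row=5, L[5]='p', prepend. Next row=LF[5]=1
  step 6: row=1, L[1]='q', prepend. Next row=LF[1]=2
Reversed output: qprrr$

Answer: qprrr$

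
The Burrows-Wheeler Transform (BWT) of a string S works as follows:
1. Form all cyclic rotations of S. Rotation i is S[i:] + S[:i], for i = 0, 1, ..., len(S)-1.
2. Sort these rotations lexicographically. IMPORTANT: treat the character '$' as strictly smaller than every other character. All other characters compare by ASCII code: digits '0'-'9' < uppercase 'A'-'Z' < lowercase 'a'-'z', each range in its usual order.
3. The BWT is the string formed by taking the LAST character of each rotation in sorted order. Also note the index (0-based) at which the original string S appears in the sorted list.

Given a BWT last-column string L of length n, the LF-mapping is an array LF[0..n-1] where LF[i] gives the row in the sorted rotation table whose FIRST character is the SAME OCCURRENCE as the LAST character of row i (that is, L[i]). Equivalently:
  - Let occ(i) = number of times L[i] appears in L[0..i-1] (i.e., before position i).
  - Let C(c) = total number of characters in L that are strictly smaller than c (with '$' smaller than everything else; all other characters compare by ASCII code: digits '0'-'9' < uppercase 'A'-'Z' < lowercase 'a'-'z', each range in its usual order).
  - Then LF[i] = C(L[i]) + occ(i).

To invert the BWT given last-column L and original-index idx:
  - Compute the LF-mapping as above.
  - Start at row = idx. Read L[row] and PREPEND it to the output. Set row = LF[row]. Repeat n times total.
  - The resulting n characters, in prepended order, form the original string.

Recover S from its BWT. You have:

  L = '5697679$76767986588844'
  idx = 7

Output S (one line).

Answer: 668776764965888949775$

Derivation:
LF mapping: 3 5 19 10 6 11 20 0 12 7 13 8 14 21 15 9 4 16 17 18 1 2
Walk LF starting at row 7, prepending L[row]:
  step 1: row=7, L[7]='$', prepend. Next row=LF[7]=0
  step 2: row=0, L[0]='5', prepend. Next row=LF[0]=3
  step 3: row=3, L[3]='7', prepend. Next row=LF[3]=10
  step 4: row=10, L[10]='7', prepend. Next row=LF[10]=13
  step 5: row=13, L[13]='9', prepend. Next row=LF[13]=21
  step 6: row=21, L[21]='4', prepend. Next row=LF[21]=2
  step 7: row=2, L[2]='9', prepend. Next row=LF[2]=19
  step 8: row=19, L[19]='8', prepend. Next row=LF[19]=18
  step 9: row=18, L[18]='8', prepend. Next row=LF[18]=17
  step 10: row=17, L[17]='8', prepend. Next row=LF[17]=16
  step 11: row=16, L[16]='5', prepend. Next row=LF[16]=4
  step 12: row=4, L[4]='6', prepend. Next row=LF[4]=6
  step 13: row=6, L[6]='9', prepend. Next row=LF[6]=20
  step 14: row=20, L[20]='4', prepend. Next row=LF[20]=1
  step 15: row=1, L[1]='6', prepend. Next row=LF[1]=5
  step 16: row=5, L[5]='7', prepend. Next row=LF[5]=11
  step 17: row=11, L[11]='6', prepend. Next row=LF[11]=8
  step 18: row=8, L[8]='7', prepend. Next row=LF[8]=12
  step 19: row=12, L[12]='7', prepend. Next row=LF[12]=14
  step 20: row=14, L[14]='8', prepend. Next row=LF[14]=15
  step 21: row=15, L[15]='6', prepend. Next row=LF[15]=9
  step 22: row=9, L[9]='6', prepend. Next row=LF[9]=7
Reversed output: 668776764965888949775$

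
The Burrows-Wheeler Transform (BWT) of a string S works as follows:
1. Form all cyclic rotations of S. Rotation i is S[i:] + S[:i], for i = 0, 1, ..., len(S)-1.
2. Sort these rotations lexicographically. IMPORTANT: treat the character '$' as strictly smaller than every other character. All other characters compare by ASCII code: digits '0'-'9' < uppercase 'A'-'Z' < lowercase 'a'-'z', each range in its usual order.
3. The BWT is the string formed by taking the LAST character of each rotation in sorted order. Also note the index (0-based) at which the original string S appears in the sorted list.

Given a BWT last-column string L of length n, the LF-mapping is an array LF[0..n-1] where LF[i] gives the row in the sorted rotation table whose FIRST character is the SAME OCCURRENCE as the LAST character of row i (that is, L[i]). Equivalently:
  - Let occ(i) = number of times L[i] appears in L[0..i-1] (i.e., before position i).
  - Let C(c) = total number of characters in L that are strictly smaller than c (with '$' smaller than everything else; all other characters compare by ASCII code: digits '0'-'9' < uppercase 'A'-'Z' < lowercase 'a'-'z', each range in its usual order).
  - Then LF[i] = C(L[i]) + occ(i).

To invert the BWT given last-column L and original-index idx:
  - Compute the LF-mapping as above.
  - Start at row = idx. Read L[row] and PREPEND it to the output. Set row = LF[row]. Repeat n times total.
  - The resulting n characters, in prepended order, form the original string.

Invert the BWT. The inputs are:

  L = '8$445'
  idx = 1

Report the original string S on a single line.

Answer: 4458$

Derivation:
LF mapping: 4 0 1 2 3
Walk LF starting at row 1, prepending L[row]:
  step 1: row=1, L[1]='$', prepend. Next row=LF[1]=0
  step 2: row=0, L[0]='8', prepend. Next row=LF[0]=4
  step 3: row=4, L[4]='5', prepend. Next row=LF[4]=3
  step 4: row=3, L[3]='4', prepend. Next row=LF[3]=2
  step 5: row=2, L[2]='4', prepend. Next row=LF[2]=1
Reversed output: 4458$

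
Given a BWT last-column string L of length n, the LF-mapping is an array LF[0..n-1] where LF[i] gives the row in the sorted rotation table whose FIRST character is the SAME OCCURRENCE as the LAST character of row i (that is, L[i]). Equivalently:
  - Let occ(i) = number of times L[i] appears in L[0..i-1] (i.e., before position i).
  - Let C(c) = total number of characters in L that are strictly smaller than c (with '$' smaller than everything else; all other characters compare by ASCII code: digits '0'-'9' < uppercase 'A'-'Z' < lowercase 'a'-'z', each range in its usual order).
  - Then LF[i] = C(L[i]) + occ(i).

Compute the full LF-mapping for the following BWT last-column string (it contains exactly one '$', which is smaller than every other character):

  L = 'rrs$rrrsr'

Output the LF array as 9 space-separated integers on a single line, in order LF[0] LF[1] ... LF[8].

Char counts: '$':1, 'r':6, 's':2
C (first-col start): C('$')=0, C('r')=1, C('s')=7
L[0]='r': occ=0, LF[0]=C('r')+0=1+0=1
L[1]='r': occ=1, LF[1]=C('r')+1=1+1=2
L[2]='s': occ=0, LF[2]=C('s')+0=7+0=7
L[3]='$': occ=0, LF[3]=C('$')+0=0+0=0
L[4]='r': occ=2, LF[4]=C('r')+2=1+2=3
L[5]='r': occ=3, LF[5]=C('r')+3=1+3=4
L[6]='r': occ=4, LF[6]=C('r')+4=1+4=5
L[7]='s': occ=1, LF[7]=C('s')+1=7+1=8
L[8]='r': occ=5, LF[8]=C('r')+5=1+5=6

Answer: 1 2 7 0 3 4 5 8 6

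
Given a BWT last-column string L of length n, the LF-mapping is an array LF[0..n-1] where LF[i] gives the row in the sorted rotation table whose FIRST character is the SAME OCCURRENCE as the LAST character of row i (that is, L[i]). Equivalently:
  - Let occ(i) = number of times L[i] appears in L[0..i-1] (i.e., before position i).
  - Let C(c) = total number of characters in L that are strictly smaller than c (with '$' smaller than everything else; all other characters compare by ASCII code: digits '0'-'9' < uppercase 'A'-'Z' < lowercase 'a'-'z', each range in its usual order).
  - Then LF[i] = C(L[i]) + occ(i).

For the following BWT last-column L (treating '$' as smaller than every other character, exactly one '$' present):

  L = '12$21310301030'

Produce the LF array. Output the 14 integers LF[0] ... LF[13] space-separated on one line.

Char counts: '$':1, '0':4, '1':4, '2':2, '3':3
C (first-col start): C('$')=0, C('0')=1, C('1')=5, C('2')=9, C('3')=11
L[0]='1': occ=0, LF[0]=C('1')+0=5+0=5
L[1]='2': occ=0, LF[1]=C('2')+0=9+0=9
L[2]='$': occ=0, LF[2]=C('$')+0=0+0=0
L[3]='2': occ=1, LF[3]=C('2')+1=9+1=10
L[4]='1': occ=1, LF[4]=C('1')+1=5+1=6
L[5]='3': occ=0, LF[5]=C('3')+0=11+0=11
L[6]='1': occ=2, LF[6]=C('1')+2=5+2=7
L[7]='0': occ=0, LF[7]=C('0')+0=1+0=1
L[8]='3': occ=1, LF[8]=C('3')+1=11+1=12
L[9]='0': occ=1, LF[9]=C('0')+1=1+1=2
L[10]='1': occ=3, LF[10]=C('1')+3=5+3=8
L[11]='0': occ=2, LF[11]=C('0')+2=1+2=3
L[12]='3': occ=2, LF[12]=C('3')+2=11+2=13
L[13]='0': occ=3, LF[13]=C('0')+3=1+3=4

Answer: 5 9 0 10 6 11 7 1 12 2 8 3 13 4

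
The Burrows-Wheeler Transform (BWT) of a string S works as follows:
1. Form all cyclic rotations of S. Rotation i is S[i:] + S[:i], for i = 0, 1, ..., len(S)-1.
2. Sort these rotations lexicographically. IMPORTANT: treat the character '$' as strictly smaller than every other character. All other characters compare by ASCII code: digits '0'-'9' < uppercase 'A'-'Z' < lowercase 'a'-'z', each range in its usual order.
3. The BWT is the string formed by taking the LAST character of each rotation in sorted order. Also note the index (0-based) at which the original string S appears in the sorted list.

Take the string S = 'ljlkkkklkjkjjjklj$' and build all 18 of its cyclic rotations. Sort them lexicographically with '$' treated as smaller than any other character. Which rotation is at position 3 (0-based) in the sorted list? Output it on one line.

Answer: jjklj$ljlkkkklkjkj

Derivation:
All 18 rotations (rotation i = S[i:]+S[:i]):
  rot[0] = ljlkkkklkjkjjjklj$
  rot[1] = jlkkkklkjkjjjklj$l
  rot[2] = lkkkklkjkjjjklj$lj
  rot[3] = kkkklkjkjjjklj$ljl
  rot[4] = kkklkjkjjjklj$ljlk
  rot[5] = kklkjkjjjklj$ljlkk
  rot[6] = klkjkjjjklj$ljlkkk
  rot[7] = lkjkjjjklj$ljlkkkk
  rot[8] = kjkjjjklj$ljlkkkkl
  rot[9] = jkjjjklj$ljlkkkklk
  rot[10] = kjjjklj$ljlkkkklkj
  rot[11] = jjjklj$ljlkkkklkjk
  rot[12] = jjklj$ljlkkkklkjkj
  rot[13] = jklj$ljlkkkklkjkjj
  rot[14] = klj$ljlkkkklkjkjjj
  rot[15] = lj$ljlkkkklkjkjjjk
  rot[16] = j$ljlkkkklkjkjjjkl
  rot[17] = $ljlkkkklkjkjjjklj
Sorted (with $ < everything):
  sorted[0] = $ljlkkkklkjkjjjklj
  sorted[1] = j$ljlkkkklkjkjjjkl
  sorted[2] = jjjklj$ljlkkkklkjk
  sorted[3] = jjklj$ljlkkkklkjkj
  sorted[4] = jkjjjklj$ljlkkkklk
  sorted[5] = jklj$ljlkkkklkjkjj
  sorted[6] = jlkkkklkjkjjjklj$l
  sorted[7] = kjjjklj$ljlkkkklkj
  sorted[8] = kjkjjjklj$ljlkkkkl
  sorted[9] = kkkklkjkjjjklj$ljl
  sorted[10] = kkklkjkjjjklj$ljlk
  sorted[11] = kklkjkjjjklj$ljlkk
  sorted[12] = klj$ljlkkkklkjkjjj
  sorted[13] = klkjkjjjklj$ljlkkk
  sorted[14] = lj$ljlkkkklkjkjjjk
  sorted[15] = ljlkkkklkjkjjjklj$
  sorted[16] = lkjkjjjklj$ljlkkkk
  sorted[17] = lkkkklkjkjjjklj$lj
sorted[3] = jjklj$ljlkkkklkjkj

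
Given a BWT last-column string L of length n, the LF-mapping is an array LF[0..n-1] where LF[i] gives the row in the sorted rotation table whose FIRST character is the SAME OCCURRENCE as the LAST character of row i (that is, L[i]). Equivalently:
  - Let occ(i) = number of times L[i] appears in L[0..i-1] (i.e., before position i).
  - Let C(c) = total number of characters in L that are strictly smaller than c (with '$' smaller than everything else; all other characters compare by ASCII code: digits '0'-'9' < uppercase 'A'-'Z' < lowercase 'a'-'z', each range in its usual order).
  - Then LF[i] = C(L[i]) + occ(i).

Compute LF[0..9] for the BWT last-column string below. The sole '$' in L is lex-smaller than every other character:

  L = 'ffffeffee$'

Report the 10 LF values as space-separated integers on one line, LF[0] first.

Char counts: '$':1, 'e':3, 'f':6
C (first-col start): C('$')=0, C('e')=1, C('f')=4
L[0]='f': occ=0, LF[0]=C('f')+0=4+0=4
L[1]='f': occ=1, LF[1]=C('f')+1=4+1=5
L[2]='f': occ=2, LF[2]=C('f')+2=4+2=6
L[3]='f': occ=3, LF[3]=C('f')+3=4+3=7
L[4]='e': occ=0, LF[4]=C('e')+0=1+0=1
L[5]='f': occ=4, LF[5]=C('f')+4=4+4=8
L[6]='f': occ=5, LF[6]=C('f')+5=4+5=9
L[7]='e': occ=1, LF[7]=C('e')+1=1+1=2
L[8]='e': occ=2, LF[8]=C('e')+2=1+2=3
L[9]='$': occ=0, LF[9]=C('$')+0=0+0=0

Answer: 4 5 6 7 1 8 9 2 3 0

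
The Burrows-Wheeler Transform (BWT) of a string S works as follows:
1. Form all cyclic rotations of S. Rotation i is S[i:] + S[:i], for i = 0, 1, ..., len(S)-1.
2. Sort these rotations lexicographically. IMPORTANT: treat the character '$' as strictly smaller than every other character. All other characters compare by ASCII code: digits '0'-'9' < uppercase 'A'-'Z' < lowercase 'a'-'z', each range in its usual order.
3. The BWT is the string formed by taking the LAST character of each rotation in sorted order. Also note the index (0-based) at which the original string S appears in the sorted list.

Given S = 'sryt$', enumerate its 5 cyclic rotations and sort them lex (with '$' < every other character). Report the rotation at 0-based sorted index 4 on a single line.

Answer: yt$sr

Derivation:
All 5 rotations (rotation i = S[i:]+S[:i]):
  rot[0] = sryt$
  rot[1] = ryt$s
  rot[2] = yt$sr
  rot[3] = t$sry
  rot[4] = $sryt
Sorted (with $ < everything):
  sorted[0] = $sryt
  sorted[1] = ryt$s
  sorted[2] = sryt$
  sorted[3] = t$sry
  sorted[4] = yt$sr
sorted[4] = yt$sr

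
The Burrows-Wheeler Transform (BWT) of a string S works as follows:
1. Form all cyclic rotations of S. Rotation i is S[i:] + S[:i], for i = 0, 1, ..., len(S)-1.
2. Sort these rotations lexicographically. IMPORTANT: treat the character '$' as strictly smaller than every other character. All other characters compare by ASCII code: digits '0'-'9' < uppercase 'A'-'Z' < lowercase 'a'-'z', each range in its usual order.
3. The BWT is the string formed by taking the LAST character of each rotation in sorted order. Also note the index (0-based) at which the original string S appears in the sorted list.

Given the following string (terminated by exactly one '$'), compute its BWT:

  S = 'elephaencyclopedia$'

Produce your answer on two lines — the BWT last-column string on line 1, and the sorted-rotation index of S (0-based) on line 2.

Answer: aihynep$alpdeceloec
7

Derivation:
All 19 rotations (rotation i = S[i:]+S[:i]):
  rot[0] = elephaencyclopedia$
  rot[1] = lephaencyclopedia$e
  rot[2] = ephaencyclopedia$el
  rot[3] = phaencyclopedia$ele
  rot[4] = haencyclopedia$elep
  rot[5] = aencyclopedia$eleph
  rot[6] = encyclopedia$elepha
  rot[7] = ncyclopedia$elephae
  rot[8] = cyclopedia$elephaen
  rot[9] = yclopedia$elephaenc
  rot[10] = clopedia$elephaency
  rot[11] = lopedia$elephaencyc
  rot[12] = opedia$elephaencycl
  rot[13] = pedia$elephaencyclo
  rot[14] = edia$elephaencyclop
  rot[15] = dia$elephaencyclope
  rot[16] = ia$elephaencycloped
  rot[17] = a$elephaencyclopedi
  rot[18] = $elephaencyclopedia
Sorted (with $ < everything):
  sorted[0] = $elephaencyclopedia  (last char: 'a')
  sorted[1] = a$elephaencyclopedi  (last char: 'i')
  sorted[2] = aencyclopedia$eleph  (last char: 'h')
  sorted[3] = clopedia$elephaency  (last char: 'y')
  sorted[4] = cyclopedia$elephaen  (last char: 'n')
  sorted[5] = dia$elephaencyclope  (last char: 'e')
  sorted[6] = edia$elephaencyclop  (last char: 'p')
  sorted[7] = elephaencyclopedia$  (last char: '$')
  sorted[8] = encyclopedia$elepha  (last char: 'a')
  sorted[9] = ephaencyclopedia$el  (last char: 'l')
  sorted[10] = haencyclopedia$elep  (last char: 'p')
  sorted[11] = ia$elephaencycloped  (last char: 'd')
  sorted[12] = lephaencyclopedia$e  (last char: 'e')
  sorted[13] = lopedia$elephaencyc  (last char: 'c')
  sorted[14] = ncyclopedia$elephae  (last char: 'e')
  sorted[15] = opedia$elephaencycl  (last char: 'l')
  sorted[16] = pedia$elephaencyclo  (last char: 'o')
  sorted[17] = phaencyclopedia$ele  (last char: 'e')
  sorted[18] = yclopedia$elephaenc  (last char: 'c')
Last column: aihynep$alpdeceloec
Original string S is at sorted index 7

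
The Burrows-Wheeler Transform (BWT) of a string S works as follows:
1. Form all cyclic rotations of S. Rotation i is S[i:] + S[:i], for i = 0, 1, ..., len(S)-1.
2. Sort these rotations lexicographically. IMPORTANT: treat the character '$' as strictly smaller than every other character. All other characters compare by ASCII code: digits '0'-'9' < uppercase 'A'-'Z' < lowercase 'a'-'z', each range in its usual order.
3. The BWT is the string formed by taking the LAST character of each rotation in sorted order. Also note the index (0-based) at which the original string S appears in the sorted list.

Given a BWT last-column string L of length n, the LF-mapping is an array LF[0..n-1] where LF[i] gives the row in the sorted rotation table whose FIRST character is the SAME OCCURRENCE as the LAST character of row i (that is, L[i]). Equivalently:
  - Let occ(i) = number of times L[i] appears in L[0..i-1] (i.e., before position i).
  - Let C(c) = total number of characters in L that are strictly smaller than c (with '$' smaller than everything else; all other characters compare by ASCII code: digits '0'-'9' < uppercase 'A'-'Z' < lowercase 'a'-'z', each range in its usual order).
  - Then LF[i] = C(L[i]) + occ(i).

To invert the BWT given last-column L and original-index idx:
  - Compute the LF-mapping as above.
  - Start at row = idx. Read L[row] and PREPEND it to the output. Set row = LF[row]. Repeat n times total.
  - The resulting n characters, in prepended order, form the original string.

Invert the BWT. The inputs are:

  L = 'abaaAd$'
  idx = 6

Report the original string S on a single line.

LF mapping: 2 5 3 4 1 6 0
Walk LF starting at row 6, prepending L[row]:
  step 1: row=6, L[6]='$', prepend. Next row=LF[6]=0
  step 2: row=0, L[0]='a', prepend. Next row=LF[0]=2
  step 3: row=2, L[2]='a', prepend. Next row=LF[2]=3
  step 4: row=3, L[3]='a', prepend. Next row=LF[3]=4
  step 5: row=4, L[4]='A', prepend. Next row=LF[4]=1
  step 6: row=1, L[1]='b', prepend. Next row=LF[1]=5
  step 7: row=5, L[5]='d', prepend. Next row=LF[5]=6
Reversed output: dbAaaa$

Answer: dbAaaa$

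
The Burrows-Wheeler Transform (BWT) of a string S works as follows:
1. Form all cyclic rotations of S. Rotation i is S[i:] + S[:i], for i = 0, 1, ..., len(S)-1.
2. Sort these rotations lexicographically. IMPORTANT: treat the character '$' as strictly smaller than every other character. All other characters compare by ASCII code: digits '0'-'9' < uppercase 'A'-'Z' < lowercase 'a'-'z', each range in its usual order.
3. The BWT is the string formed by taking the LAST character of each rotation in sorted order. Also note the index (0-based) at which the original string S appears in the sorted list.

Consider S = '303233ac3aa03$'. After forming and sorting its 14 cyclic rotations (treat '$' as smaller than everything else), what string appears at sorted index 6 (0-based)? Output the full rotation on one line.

Answer: 3233ac3aa03$30

Derivation:
All 14 rotations (rotation i = S[i:]+S[:i]):
  rot[0] = 303233ac3aa03$
  rot[1] = 03233ac3aa03$3
  rot[2] = 3233ac3aa03$30
  rot[3] = 233ac3aa03$303
  rot[4] = 33ac3aa03$3032
  rot[5] = 3ac3aa03$30323
  rot[6] = ac3aa03$303233
  rot[7] = c3aa03$303233a
  rot[8] = 3aa03$303233ac
  rot[9] = aa03$303233ac3
  rot[10] = a03$303233ac3a
  rot[11] = 03$303233ac3aa
  rot[12] = 3$303233ac3aa0
  rot[13] = $303233ac3aa03
Sorted (with $ < everything):
  sorted[0] = $303233ac3aa03
  sorted[1] = 03$303233ac3aa
  sorted[2] = 03233ac3aa03$3
  sorted[3] = 233ac3aa03$303
  sorted[4] = 3$303233ac3aa0
  sorted[5] = 303233ac3aa03$
  sorted[6] = 3233ac3aa03$30
  sorted[7] = 33ac3aa03$3032
  sorted[8] = 3aa03$303233ac
  sorted[9] = 3ac3aa03$30323
  sorted[10] = a03$303233ac3a
  sorted[11] = aa03$303233ac3
  sorted[12] = ac3aa03$303233
  sorted[13] = c3aa03$303233a
sorted[6] = 3233ac3aa03$30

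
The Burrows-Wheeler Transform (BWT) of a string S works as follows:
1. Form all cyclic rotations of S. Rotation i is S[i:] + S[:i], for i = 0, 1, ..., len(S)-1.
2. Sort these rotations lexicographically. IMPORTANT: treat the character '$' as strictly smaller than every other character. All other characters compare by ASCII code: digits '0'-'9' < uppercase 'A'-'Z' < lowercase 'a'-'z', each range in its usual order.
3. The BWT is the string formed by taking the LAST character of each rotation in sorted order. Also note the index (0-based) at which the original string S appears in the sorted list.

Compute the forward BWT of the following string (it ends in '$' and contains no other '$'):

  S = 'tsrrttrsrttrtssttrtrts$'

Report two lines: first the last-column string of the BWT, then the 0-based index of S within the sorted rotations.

All 23 rotations (rotation i = S[i:]+S[:i]):
  rot[0] = tsrrttrsrttrtssttrtrts$
  rot[1] = srrttrsrttrtssttrtrts$t
  rot[2] = rrttrsrttrtssttrtrts$ts
  rot[3] = rttrsrttrtssttrtrts$tsr
  rot[4] = ttrsrttrtssttrtrts$tsrr
  rot[5] = trsrttrtssttrtrts$tsrrt
  rot[6] = rsrttrtssttrtrts$tsrrtt
  rot[7] = srttrtssttrtrts$tsrrttr
  rot[8] = rttrtssttrtrts$tsrrttrs
  rot[9] = ttrtssttrtrts$tsrrttrsr
  rot[10] = trtssttrtrts$tsrrttrsrt
  rot[11] = rtssttrtrts$tsrrttrsrtt
  rot[12] = tssttrtrts$tsrrttrsrttr
  rot[13] = ssttrtrts$tsrrttrsrttrt
  rot[14] = sttrtrts$tsrrttrsrttrts
  rot[15] = ttrtrts$tsrrttrsrttrtss
  rot[16] = trtrts$tsrrttrsrttrtsst
  rot[17] = rtrts$tsrrttrsrttrtsstt
  rot[18] = trts$tsrrttrsrttrtssttr
  rot[19] = rts$tsrrttrsrttrtssttrt
  rot[20] = ts$tsrrttrsrttrtssttrtr
  rot[21] = s$tsrrttrsrttrtssttrtrt
  rot[22] = $tsrrttrsrttrtssttrtrts
Sorted (with $ < everything):
  sorted[0] = $tsrrttrsrttrtssttrtrts  (last char: 's')
  sorted[1] = rrttrsrttrtssttrtrts$ts  (last char: 's')
  sorted[2] = rsrttrtssttrtrts$tsrrtt  (last char: 't')
  sorted[3] = rtrts$tsrrttrsrttrtsstt  (last char: 't')
  sorted[4] = rts$tsrrttrsrttrtssttrt  (last char: 't')
  sorted[5] = rtssttrtrts$tsrrttrsrtt  (last char: 't')
  sorted[6] = rttrsrttrtssttrtrts$tsr  (last char: 'r')
  sorted[7] = rttrtssttrtrts$tsrrttrs  (last char: 's')
  sorted[8] = s$tsrrttrsrttrtssttrtrt  (last char: 't')
  sorted[9] = srrttrsrttrtssttrtrts$t  (last char: 't')
  sorted[10] = srttrtssttrtrts$tsrrttr  (last char: 'r')
  sorted[11] = ssttrtrts$tsrrttrsrttrt  (last char: 't')
  sorted[12] = sttrtrts$tsrrttrsrttrts  (last char: 's')
  sorted[13] = trsrttrtssttrtrts$tsrrt  (last char: 't')
  sorted[14] = trtrts$tsrrttrsrttrtsst  (last char: 't')
  sorted[15] = trts$tsrrttrsrttrtssttr  (last char: 'r')
  sorted[16] = trtssttrtrts$tsrrttrsrt  (last char: 't')
  sorted[17] = ts$tsrrttrsrttrtssttrtr  (last char: 'r')
  sorted[18] = tsrrttrsrttrtssttrtrts$  (last char: '$')
  sorted[19] = tssttrtrts$tsrrttrsrttr  (last char: 'r')
  sorted[20] = ttrsrttrtssttrtrts$tsrr  (last char: 'r')
  sorted[21] = ttrtrts$tsrrttrsrttrtss  (last char: 's')
  sorted[22] = ttrtssttrtrts$tsrrttrsr  (last char: 'r')
Last column: ssttttrsttrtsttrtr$rrsr
Original string S is at sorted index 18

Answer: ssttttrsttrtsttrtr$rrsr
18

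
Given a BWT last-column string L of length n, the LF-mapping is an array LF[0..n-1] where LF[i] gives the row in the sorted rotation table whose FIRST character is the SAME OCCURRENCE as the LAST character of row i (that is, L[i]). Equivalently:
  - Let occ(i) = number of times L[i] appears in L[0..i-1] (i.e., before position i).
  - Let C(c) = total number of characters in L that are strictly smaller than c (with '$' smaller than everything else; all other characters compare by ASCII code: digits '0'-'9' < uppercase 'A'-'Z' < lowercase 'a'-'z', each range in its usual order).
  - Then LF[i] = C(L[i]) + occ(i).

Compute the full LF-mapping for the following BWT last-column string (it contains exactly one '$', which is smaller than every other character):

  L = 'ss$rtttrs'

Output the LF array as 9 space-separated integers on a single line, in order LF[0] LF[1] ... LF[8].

Char counts: '$':1, 'r':2, 's':3, 't':3
C (first-col start): C('$')=0, C('r')=1, C('s')=3, C('t')=6
L[0]='s': occ=0, LF[0]=C('s')+0=3+0=3
L[1]='s': occ=1, LF[1]=C('s')+1=3+1=4
L[2]='$': occ=0, LF[2]=C('$')+0=0+0=0
L[3]='r': occ=0, LF[3]=C('r')+0=1+0=1
L[4]='t': occ=0, LF[4]=C('t')+0=6+0=6
L[5]='t': occ=1, LF[5]=C('t')+1=6+1=7
L[6]='t': occ=2, LF[6]=C('t')+2=6+2=8
L[7]='r': occ=1, LF[7]=C('r')+1=1+1=2
L[8]='s': occ=2, LF[8]=C('s')+2=3+2=5

Answer: 3 4 0 1 6 7 8 2 5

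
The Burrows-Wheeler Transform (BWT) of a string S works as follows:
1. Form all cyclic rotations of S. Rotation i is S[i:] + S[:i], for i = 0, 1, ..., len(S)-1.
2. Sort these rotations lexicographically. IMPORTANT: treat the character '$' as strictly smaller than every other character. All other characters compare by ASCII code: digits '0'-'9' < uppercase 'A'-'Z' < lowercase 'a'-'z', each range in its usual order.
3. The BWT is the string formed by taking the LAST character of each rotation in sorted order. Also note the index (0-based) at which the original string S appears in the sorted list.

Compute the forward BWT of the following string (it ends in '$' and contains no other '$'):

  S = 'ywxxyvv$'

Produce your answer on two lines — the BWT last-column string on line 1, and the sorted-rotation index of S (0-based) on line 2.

Answer: vvyywxx$
7

Derivation:
All 8 rotations (rotation i = S[i:]+S[:i]):
  rot[0] = ywxxyvv$
  rot[1] = wxxyvv$y
  rot[2] = xxyvv$yw
  rot[3] = xyvv$ywx
  rot[4] = yvv$ywxx
  rot[5] = vv$ywxxy
  rot[6] = v$ywxxyv
  rot[7] = $ywxxyvv
Sorted (with $ < everything):
  sorted[0] = $ywxxyvv  (last char: 'v')
  sorted[1] = v$ywxxyv  (last char: 'v')
  sorted[2] = vv$ywxxy  (last char: 'y')
  sorted[3] = wxxyvv$y  (last char: 'y')
  sorted[4] = xxyvv$yw  (last char: 'w')
  sorted[5] = xyvv$ywx  (last char: 'x')
  sorted[6] = yvv$ywxx  (last char: 'x')
  sorted[7] = ywxxyvv$  (last char: '$')
Last column: vvyywxx$
Original string S is at sorted index 7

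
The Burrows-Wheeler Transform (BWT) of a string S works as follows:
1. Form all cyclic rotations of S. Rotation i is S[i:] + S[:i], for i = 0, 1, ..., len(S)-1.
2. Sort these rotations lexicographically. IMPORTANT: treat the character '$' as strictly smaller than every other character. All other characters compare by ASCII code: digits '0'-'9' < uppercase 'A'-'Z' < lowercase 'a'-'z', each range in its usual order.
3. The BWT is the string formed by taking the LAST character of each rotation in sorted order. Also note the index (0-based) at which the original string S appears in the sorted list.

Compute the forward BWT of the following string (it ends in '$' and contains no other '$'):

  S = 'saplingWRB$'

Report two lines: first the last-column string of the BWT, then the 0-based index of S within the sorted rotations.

All 11 rotations (rotation i = S[i:]+S[:i]):
  rot[0] = saplingWRB$
  rot[1] = aplingWRB$s
  rot[2] = plingWRB$sa
  rot[3] = lingWRB$sap
  rot[4] = ingWRB$sapl
  rot[5] = ngWRB$sapli
  rot[6] = gWRB$saplin
  rot[7] = WRB$sapling
  rot[8] = RB$saplingW
  rot[9] = B$saplingWR
  rot[10] = $saplingWRB
Sorted (with $ < everything):
  sorted[0] = $saplingWRB  (last char: 'B')
  sorted[1] = B$saplingWR  (last char: 'R')
  sorted[2] = RB$saplingW  (last char: 'W')
  sorted[3] = WRB$sapling  (last char: 'g')
  sorted[4] = aplingWRB$s  (last char: 's')
  sorted[5] = gWRB$saplin  (last char: 'n')
  sorted[6] = ingWRB$sapl  (last char: 'l')
  sorted[7] = lingWRB$sap  (last char: 'p')
  sorted[8] = ngWRB$sapli  (last char: 'i')
  sorted[9] = plingWRB$sa  (last char: 'a')
  sorted[10] = saplingWRB$  (last char: '$')
Last column: BRWgsnlpia$
Original string S is at sorted index 10

Answer: BRWgsnlpia$
10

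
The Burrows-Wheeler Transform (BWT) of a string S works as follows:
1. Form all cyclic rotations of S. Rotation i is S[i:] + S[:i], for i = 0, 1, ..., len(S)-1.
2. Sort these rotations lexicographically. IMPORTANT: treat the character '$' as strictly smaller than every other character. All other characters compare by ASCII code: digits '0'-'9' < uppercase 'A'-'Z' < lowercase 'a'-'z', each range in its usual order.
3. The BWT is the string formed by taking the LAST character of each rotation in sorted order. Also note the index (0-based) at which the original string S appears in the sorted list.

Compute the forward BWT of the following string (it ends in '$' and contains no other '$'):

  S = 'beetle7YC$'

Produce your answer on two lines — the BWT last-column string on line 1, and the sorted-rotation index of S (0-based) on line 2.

Answer: CeY7$lbete
4

Derivation:
All 10 rotations (rotation i = S[i:]+S[:i]):
  rot[0] = beetle7YC$
  rot[1] = eetle7YC$b
  rot[2] = etle7YC$be
  rot[3] = tle7YC$bee
  rot[4] = le7YC$beet
  rot[5] = e7YC$beetl
  rot[6] = 7YC$beetle
  rot[7] = YC$beetle7
  rot[8] = C$beetle7Y
  rot[9] = $beetle7YC
Sorted (with $ < everything):
  sorted[0] = $beetle7YC  (last char: 'C')
  sorted[1] = 7YC$beetle  (last char: 'e')
  sorted[2] = C$beetle7Y  (last char: 'Y')
  sorted[3] = YC$beetle7  (last char: '7')
  sorted[4] = beetle7YC$  (last char: '$')
  sorted[5] = e7YC$beetl  (last char: 'l')
  sorted[6] = eetle7YC$b  (last char: 'b')
  sorted[7] = etle7YC$be  (last char: 'e')
  sorted[8] = le7YC$beet  (last char: 't')
  sorted[9] = tle7YC$bee  (last char: 'e')
Last column: CeY7$lbete
Original string S is at sorted index 4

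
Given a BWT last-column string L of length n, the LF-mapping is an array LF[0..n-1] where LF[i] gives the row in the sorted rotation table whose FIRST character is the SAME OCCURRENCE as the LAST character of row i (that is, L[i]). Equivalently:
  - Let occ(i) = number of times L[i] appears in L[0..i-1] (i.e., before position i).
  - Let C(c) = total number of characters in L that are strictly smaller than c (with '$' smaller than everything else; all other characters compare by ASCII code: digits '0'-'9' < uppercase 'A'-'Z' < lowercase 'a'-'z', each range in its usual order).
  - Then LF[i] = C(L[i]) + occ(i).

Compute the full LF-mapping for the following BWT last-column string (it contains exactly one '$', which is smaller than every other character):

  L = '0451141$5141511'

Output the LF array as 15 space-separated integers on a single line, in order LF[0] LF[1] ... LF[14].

Char counts: '$':1, '0':1, '1':7, '4':3, '5':3
C (first-col start): C('$')=0, C('0')=1, C('1')=2, C('4')=9, C('5')=12
L[0]='0': occ=0, LF[0]=C('0')+0=1+0=1
L[1]='4': occ=0, LF[1]=C('4')+0=9+0=9
L[2]='5': occ=0, LF[2]=C('5')+0=12+0=12
L[3]='1': occ=0, LF[3]=C('1')+0=2+0=2
L[4]='1': occ=1, LF[4]=C('1')+1=2+1=3
L[5]='4': occ=1, LF[5]=C('4')+1=9+1=10
L[6]='1': occ=2, LF[6]=C('1')+2=2+2=4
L[7]='$': occ=0, LF[7]=C('$')+0=0+0=0
L[8]='5': occ=1, LF[8]=C('5')+1=12+1=13
L[9]='1': occ=3, LF[9]=C('1')+3=2+3=5
L[10]='4': occ=2, LF[10]=C('4')+2=9+2=11
L[11]='1': occ=4, LF[11]=C('1')+4=2+4=6
L[12]='5': occ=2, LF[12]=C('5')+2=12+2=14
L[13]='1': occ=5, LF[13]=C('1')+5=2+5=7
L[14]='1': occ=6, LF[14]=C('1')+6=2+6=8

Answer: 1 9 12 2 3 10 4 0 13 5 11 6 14 7 8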